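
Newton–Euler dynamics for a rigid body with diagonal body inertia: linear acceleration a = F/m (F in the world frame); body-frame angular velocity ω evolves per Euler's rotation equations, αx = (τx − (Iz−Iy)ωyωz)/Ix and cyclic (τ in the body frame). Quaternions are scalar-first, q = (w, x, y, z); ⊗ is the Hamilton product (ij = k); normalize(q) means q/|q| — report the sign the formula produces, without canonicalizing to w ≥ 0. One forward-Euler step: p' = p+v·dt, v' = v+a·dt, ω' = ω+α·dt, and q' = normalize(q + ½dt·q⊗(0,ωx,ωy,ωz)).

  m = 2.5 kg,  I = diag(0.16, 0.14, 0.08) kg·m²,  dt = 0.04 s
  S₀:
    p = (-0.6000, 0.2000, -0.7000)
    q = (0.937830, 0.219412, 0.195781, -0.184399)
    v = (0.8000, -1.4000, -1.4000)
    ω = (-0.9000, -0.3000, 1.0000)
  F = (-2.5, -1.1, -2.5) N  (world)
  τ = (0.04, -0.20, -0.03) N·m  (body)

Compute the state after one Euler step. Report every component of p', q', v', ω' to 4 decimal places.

α = I⁻¹(τ − ω×Iω) = (0.1375, -0.9143, -0.3075)
new body rate ω' = (-0.8945, -0.3366, 0.9877)
Hamilton product q⊗(0,ω) = (0.4406041, -0.7035857, -0.3348019, 1.0482093)
updated quaternion q' = (0.9463, 0.2053, 0.1890, -0.1634)
new position p' = (-0.5680, 0.1440, -0.7560)
v + (F/m)dt = (0.7600, -1.4176, -1.4400)

p' = (-0.5680, 0.1440, -0.7560)
q' = (0.9463, 0.2053, 0.1890, -0.1634)
v' = (0.7600, -1.4176, -1.4400)
ω' = (-0.8945, -0.3366, 0.9877)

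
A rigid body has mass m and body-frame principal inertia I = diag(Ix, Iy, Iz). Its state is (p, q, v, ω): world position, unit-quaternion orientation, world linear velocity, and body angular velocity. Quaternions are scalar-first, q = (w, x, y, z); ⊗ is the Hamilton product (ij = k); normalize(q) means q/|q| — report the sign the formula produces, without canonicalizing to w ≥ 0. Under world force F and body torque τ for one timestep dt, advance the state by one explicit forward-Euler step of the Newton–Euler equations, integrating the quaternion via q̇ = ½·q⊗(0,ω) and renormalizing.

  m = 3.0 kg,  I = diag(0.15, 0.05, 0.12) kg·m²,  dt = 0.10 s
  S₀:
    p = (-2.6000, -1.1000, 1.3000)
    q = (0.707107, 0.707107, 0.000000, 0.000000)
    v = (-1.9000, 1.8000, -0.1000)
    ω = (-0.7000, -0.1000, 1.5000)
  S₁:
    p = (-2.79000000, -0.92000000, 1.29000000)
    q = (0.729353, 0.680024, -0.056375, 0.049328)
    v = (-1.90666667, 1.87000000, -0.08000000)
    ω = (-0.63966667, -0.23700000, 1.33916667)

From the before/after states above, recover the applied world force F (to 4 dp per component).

velocity change Δv = (-0.00666667, 0.07000000, 0.02000000)
m·(v₁−v₀)/dt = (-0.2000, 2.1000, 0.6000)

F = (-0.2000, 2.1000, 0.6000)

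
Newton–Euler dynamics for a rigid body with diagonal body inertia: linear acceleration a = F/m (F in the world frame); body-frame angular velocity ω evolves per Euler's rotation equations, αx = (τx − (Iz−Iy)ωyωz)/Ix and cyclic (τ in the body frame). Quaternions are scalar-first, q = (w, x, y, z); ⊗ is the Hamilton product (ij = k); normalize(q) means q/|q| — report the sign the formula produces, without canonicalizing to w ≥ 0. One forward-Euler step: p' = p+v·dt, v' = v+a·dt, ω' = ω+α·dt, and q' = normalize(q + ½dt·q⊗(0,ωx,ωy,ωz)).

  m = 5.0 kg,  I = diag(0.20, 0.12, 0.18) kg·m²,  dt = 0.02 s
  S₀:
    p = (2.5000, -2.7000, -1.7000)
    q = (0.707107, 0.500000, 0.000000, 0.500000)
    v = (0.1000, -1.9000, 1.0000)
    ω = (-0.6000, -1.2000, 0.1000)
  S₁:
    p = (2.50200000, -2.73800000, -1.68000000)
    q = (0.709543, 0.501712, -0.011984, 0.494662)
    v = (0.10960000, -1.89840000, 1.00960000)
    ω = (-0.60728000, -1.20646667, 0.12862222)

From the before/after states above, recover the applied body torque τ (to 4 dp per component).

ω₁ − ω₀ = (-0.00728000, -0.00646667, 0.02862222)
τ = I·(Δω/dt) + ω₀×(Iω₀) = (-0.0800, -0.0400, 0.2000)

τ = (-0.0800, -0.0400, 0.2000)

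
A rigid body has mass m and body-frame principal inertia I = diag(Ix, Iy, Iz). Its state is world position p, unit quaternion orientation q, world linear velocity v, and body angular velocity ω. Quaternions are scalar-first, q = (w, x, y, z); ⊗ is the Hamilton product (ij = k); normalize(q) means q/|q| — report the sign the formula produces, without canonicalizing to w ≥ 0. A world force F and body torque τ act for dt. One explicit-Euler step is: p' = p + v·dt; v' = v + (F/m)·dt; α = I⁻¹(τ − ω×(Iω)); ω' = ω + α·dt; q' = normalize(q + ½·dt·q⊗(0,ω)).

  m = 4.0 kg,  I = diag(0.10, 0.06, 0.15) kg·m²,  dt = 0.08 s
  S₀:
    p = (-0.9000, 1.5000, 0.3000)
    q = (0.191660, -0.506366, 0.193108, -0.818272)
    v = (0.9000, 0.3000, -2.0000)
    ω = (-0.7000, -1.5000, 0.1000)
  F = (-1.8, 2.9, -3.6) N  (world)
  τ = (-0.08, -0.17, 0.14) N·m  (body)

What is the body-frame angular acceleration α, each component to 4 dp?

precession coupling ω×(Iω) = (-0.0135, 0.0035, -0.0420)
angular accel α = (-0.6650, -2.8917, 1.2133)

α = (-0.6650, -2.8917, 1.2133)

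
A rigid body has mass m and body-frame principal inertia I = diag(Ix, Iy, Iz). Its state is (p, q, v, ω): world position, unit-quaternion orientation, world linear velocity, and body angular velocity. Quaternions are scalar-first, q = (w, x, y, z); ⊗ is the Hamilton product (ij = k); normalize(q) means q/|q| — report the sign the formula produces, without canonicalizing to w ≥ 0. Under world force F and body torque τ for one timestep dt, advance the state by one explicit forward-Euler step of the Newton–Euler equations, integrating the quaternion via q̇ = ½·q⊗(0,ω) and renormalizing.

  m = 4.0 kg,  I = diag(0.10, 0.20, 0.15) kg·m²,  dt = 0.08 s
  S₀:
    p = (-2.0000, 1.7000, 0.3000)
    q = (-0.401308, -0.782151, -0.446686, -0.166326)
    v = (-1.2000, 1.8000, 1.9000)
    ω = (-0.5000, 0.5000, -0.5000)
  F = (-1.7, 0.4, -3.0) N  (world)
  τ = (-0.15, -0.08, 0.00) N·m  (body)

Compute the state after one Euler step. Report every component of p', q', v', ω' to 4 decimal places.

p' = p + v·dt = (-2.0960, 1.8440, 0.4520)
v + (F/m)dt = (-1.2340, 1.8080, 1.8400)
ω×(Iω) gyroscopic = (0.0125, -0.0125, -0.0250)
angular accel α = (-1.6250, -0.3375, 0.1667)
ω + α·dt = (-0.6300, 0.4730, -0.4867)
q⊗(0,ω) = (-0.2508955, 0.5071600, -0.5085665, -0.4137645)
updated quaternion q' = (-0.4111, -0.7614, -0.4667, -0.1828)

p' = (-2.0960, 1.8440, 0.4520)
q' = (-0.4111, -0.7614, -0.4667, -0.1828)
v' = (-1.2340, 1.8080, 1.8400)
ω' = (-0.6300, 0.4730, -0.4867)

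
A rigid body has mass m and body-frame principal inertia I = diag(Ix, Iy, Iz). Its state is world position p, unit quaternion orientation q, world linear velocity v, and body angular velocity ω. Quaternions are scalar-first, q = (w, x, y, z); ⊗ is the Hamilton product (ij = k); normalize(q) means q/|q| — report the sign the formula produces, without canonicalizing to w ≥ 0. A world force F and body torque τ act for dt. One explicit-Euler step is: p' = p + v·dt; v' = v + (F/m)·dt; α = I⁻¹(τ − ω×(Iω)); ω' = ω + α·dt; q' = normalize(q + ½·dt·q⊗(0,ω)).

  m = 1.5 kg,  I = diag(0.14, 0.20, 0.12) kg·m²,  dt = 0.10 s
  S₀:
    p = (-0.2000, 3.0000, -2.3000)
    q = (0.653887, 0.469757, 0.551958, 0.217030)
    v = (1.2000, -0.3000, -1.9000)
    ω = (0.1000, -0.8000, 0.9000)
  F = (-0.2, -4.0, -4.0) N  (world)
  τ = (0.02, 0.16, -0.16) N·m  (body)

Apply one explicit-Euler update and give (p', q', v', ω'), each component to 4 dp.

linear accel F/m = (-0.1333, -2.6667, -2.6667)
p' = p + v·dt = (-0.0800, 2.9700, -2.4900)
v + (F/m)dt = (1.1867, -0.5667, -2.1667)
α = I⁻¹(τ − ω×Iω) = (-0.2686, 0.7910, -1.2933)
ω + α·dt = (0.0731, -0.7209, 0.7707)
q⊗(0,ω) = (0.1992637, 0.7357749, -0.9241879, 0.1574969)
q' = normalize(q + ½dt·q⊗(0,ω)) = (0.6626, 0.5056, 0.5048, 0.2245)

p' = (-0.0800, 2.9700, -2.4900)
q' = (0.6626, 0.5056, 0.5048, 0.2245)
v' = (1.1867, -0.5667, -2.1667)
ω' = (0.0731, -0.7209, 0.7707)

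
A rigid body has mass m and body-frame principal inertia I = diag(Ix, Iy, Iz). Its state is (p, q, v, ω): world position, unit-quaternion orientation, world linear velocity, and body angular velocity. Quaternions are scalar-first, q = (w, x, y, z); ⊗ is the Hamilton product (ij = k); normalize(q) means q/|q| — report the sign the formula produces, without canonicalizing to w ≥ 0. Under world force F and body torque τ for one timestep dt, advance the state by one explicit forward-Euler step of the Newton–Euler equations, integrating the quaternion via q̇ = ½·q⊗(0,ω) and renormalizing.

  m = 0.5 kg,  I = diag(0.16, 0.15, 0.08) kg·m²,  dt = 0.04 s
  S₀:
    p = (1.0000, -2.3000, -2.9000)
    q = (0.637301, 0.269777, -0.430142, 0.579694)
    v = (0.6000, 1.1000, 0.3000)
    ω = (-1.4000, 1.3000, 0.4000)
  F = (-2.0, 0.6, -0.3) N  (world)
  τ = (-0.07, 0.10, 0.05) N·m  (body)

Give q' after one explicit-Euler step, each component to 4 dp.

q' = (0.6509, 0.2332, -0.4316, 0.5793)

2q̇ = q⊗(0,ω) = (0.7049948, -1.8178804, -0.0909911, 0.0034317)
q' = normalize(q + ½dt·q⊗(0,ω)) = (0.6509, 0.2332, -0.4316, 0.5793)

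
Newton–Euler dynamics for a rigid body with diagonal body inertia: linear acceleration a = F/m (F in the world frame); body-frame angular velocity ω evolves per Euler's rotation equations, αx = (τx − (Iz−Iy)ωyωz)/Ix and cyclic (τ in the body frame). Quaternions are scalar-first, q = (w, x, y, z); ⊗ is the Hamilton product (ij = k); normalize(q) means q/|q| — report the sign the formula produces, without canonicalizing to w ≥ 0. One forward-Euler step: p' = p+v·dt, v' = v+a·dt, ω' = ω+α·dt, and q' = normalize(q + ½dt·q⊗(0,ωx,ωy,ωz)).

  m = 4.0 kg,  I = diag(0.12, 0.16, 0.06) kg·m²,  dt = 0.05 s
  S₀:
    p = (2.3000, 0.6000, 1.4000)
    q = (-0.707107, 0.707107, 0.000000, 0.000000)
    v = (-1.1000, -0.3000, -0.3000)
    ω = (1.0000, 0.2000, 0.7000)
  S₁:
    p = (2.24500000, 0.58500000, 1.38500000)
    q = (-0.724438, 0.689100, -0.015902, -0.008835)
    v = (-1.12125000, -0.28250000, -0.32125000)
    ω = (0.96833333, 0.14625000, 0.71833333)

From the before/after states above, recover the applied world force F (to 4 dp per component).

v₁ − v₀ = (-0.02125000, 0.01750000, -0.02125000)
F = m·Δv/dt = (-1.7000, 1.4000, -1.7000)

F = (-1.7000, 1.4000, -1.7000)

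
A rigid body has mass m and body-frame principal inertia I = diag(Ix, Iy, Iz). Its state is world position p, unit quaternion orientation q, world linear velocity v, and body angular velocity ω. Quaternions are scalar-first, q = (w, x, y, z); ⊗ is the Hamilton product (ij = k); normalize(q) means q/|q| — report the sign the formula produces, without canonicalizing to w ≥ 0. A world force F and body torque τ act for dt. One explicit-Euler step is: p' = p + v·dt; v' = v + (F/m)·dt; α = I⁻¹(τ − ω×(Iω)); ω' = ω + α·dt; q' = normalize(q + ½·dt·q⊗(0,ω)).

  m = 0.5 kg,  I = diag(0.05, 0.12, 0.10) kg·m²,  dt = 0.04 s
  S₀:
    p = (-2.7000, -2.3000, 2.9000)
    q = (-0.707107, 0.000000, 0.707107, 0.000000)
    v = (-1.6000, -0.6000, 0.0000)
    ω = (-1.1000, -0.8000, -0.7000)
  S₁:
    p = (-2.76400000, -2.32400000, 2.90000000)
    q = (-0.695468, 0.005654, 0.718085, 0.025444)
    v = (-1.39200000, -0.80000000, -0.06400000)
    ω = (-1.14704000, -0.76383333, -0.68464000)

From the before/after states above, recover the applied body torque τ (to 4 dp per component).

τ = (-0.0700, 0.0700, 0.1000)

Δω = ω₁−ω₀ = (-0.04704000, 0.03616667, 0.01536000)
ω₀×(Iω₀) = (-0.0112, -0.0385, 0.0616)
I·α + gyro = (-0.0700, 0.0700, 0.1000)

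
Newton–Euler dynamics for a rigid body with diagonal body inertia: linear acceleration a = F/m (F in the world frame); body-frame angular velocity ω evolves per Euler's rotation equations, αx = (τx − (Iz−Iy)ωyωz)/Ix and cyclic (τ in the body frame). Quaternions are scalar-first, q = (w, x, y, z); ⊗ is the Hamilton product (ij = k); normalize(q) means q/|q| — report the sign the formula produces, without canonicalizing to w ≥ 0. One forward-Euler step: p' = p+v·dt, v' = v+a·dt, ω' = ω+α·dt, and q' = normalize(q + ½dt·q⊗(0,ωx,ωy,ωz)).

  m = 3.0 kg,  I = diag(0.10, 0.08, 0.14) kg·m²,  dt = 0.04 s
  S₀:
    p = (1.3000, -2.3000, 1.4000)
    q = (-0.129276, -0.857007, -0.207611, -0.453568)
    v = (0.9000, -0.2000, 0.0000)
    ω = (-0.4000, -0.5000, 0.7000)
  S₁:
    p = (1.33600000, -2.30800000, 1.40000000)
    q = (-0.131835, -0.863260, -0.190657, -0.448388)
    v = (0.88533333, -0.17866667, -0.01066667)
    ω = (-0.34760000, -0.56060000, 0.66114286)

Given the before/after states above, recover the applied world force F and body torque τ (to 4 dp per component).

F = (-1.1000, 1.6000, -0.8000)
τ = (0.1100, -0.1100, -0.1400)

v₁ − v₀ = (-0.01466667, 0.02133333, -0.01066667)
applied force F = (-1.1000, 1.6000, -0.8000)
rate change Δω = (0.05240000, -0.06060000, -0.03885714)
gyro term ω₀×Iω₀ = (-0.0210, 0.0112, -0.0040)
τ = I·(Δω/dt) + ω₀×(Iω₀) = (0.1100, -0.1100, -0.1400)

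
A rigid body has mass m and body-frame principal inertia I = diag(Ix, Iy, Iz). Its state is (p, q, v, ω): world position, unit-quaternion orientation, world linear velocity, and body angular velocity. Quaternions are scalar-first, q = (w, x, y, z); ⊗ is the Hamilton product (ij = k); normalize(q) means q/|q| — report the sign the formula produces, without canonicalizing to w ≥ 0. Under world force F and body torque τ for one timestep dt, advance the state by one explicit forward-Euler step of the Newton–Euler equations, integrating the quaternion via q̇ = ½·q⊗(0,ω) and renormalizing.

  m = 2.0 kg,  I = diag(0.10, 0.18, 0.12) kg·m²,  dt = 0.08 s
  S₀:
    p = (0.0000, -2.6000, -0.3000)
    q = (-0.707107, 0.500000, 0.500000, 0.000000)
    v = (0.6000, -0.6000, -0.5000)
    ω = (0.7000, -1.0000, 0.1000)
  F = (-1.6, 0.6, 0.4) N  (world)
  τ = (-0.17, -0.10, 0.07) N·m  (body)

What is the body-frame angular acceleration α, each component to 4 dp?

ω×(Iω) gyroscopic = (0.0060, -0.0014, -0.0560)
α = I⁻¹(τ − ω×Iω) = (-1.7600, -0.5478, 1.0500)

α = (-1.7600, -0.5478, 1.0500)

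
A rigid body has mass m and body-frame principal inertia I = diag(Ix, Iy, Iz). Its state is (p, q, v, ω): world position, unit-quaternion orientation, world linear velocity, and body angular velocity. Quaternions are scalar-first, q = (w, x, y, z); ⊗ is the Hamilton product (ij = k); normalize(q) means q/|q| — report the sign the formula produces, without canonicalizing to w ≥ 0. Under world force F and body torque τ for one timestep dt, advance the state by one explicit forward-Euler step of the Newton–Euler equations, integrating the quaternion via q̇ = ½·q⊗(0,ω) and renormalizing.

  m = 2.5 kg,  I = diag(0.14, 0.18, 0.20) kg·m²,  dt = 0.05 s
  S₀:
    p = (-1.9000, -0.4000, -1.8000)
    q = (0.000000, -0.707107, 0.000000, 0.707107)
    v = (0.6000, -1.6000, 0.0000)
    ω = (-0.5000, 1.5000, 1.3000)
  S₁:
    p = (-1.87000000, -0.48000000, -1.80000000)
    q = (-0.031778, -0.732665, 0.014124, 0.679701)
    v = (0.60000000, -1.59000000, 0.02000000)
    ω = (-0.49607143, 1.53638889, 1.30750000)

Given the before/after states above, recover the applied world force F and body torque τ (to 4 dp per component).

ω₁ − ω₀ = (0.00392857, 0.03638889, 0.00750000)
τ = I·(Δω/dt) + ω₀×(Iω₀) = (0.0500, 0.1700, 0.0000)
velocity change Δv = (0.00000000, 0.01000000, 0.02000000)
F = m·Δv/dt = (0.0000, 0.5000, 1.0000)

F = (0.0000, 0.5000, 1.0000)
τ = (0.0500, 0.1700, 0.0000)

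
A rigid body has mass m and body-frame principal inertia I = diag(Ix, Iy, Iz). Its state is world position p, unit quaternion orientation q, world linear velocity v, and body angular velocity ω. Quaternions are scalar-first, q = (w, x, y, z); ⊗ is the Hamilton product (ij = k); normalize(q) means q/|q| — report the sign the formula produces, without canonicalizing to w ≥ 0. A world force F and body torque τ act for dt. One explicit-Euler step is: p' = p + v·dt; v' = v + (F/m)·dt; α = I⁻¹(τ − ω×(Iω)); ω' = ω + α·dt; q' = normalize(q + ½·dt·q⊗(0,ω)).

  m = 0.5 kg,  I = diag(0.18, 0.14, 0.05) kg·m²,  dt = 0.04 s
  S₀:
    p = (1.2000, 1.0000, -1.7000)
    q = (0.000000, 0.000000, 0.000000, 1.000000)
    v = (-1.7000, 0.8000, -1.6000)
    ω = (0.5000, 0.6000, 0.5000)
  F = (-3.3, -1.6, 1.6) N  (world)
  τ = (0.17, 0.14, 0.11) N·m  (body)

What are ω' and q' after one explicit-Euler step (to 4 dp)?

ω×(Iω) gyroscopic = (-0.0270, 0.0325, -0.0120)
(τ − ω×Iω)/I = (1.0944, 0.7679, 2.4400)
ω' = ω + α·dt = (0.5438, 0.6307, 0.5976)
q⊗(0,ω) = (-0.5000000, -0.6000000, 0.5000000, 0.0000000)
q + ½dt·q⊗(0,ω), renormalized = (-0.0100, -0.0120, 0.0100, 0.9998)

ω' = (0.5438, 0.6307, 0.5976)
q' = (-0.0100, -0.0120, 0.0100, 0.9998)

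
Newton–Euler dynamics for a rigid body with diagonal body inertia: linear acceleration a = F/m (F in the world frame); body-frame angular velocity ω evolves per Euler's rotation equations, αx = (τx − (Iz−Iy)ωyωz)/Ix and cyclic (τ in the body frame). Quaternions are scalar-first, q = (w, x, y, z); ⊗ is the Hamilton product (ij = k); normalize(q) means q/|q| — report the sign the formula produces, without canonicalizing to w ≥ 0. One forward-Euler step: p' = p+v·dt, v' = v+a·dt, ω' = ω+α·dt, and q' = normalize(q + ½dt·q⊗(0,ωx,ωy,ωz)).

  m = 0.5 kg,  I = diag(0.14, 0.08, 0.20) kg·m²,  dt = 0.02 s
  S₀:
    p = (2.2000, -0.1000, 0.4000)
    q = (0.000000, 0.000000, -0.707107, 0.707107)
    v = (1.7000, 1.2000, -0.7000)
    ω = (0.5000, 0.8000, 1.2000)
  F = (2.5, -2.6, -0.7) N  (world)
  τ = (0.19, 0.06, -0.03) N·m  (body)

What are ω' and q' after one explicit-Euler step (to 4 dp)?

ω' = (0.5107, 0.8240, 1.1994)
q' = (-0.0028, -0.0141, -0.7035, 0.7106)

ω×(Iω) gyroscopic = (0.1152, -0.0360, -0.0240)
α = I⁻¹(τ − ω×Iω) = (0.5343, 1.2000, -0.0300)
new body rate ω' = (0.5107, 0.8240, 1.1994)
Hamilton product q⊗(0,ω) = (-0.2828428, -1.4142140, 0.3535535, 0.3535535)
updated quaternion q' = (-0.0028, -0.0141, -0.7035, 0.7106)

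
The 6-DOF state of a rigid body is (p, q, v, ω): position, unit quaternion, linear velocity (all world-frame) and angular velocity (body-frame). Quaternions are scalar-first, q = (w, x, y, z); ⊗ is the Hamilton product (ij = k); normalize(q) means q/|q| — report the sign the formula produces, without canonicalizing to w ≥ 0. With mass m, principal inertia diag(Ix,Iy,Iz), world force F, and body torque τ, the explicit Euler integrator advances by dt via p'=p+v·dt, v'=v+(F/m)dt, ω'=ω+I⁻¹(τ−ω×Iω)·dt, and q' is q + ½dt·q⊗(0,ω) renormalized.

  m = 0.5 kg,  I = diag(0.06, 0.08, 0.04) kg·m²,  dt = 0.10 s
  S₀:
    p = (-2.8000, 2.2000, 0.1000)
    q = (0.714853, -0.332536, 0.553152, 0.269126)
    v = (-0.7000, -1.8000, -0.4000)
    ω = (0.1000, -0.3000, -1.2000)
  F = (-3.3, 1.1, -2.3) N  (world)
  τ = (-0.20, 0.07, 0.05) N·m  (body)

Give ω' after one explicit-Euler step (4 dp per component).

ω' = (-0.2093, -0.2095, -1.0735)

ω×(Iω) gyroscopic = (-0.0144, -0.0024, -0.0006)
(τ − ω×Iω)/I = (-3.0933, 0.9050, 1.2650)
ω + α·dt = (-0.2093, -0.2095, -1.0735)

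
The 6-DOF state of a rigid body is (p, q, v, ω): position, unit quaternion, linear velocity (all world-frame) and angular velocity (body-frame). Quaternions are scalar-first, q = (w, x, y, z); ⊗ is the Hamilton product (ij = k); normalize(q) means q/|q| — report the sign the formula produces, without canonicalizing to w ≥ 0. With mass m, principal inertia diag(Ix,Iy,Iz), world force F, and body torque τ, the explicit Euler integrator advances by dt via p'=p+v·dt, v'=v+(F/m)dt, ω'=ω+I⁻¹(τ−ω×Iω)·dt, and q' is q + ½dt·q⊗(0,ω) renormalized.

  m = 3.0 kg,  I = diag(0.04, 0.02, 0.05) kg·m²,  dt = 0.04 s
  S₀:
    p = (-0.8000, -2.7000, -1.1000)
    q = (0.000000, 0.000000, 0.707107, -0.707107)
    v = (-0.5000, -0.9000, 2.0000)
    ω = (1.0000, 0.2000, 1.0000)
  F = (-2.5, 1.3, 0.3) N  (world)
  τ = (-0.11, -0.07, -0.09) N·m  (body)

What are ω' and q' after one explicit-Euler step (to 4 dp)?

angular accel α = (-2.9000, -3.0000, -1.7200)
ω + α·dt = (0.8840, 0.0800, 0.9312)
q⊗(0,ω) = (0.5656856, 0.8485284, -0.7071070, -0.7071070)
q' = normalize(q + ½dt·q⊗(0,ω)) = (0.0113, 0.0170, 0.6927, -0.7210)

ω' = (0.8840, 0.0800, 0.9312)
q' = (0.0113, 0.0170, 0.6927, -0.7210)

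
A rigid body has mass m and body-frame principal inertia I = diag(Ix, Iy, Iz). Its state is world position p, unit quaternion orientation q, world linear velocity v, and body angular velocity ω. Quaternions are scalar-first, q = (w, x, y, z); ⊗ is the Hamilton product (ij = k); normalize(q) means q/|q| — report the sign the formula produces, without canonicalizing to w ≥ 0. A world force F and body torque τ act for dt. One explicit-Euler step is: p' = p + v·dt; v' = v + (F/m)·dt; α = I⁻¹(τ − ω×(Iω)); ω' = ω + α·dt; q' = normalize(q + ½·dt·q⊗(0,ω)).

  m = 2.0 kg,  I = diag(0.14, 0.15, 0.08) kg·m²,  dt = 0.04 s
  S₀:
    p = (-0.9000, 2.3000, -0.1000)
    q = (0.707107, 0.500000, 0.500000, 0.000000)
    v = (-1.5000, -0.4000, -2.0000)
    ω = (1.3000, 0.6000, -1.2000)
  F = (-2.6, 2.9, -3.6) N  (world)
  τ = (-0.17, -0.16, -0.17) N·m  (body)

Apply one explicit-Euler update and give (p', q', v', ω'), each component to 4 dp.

p' = (-0.9600, 2.2840, -0.1800)
q' = (0.6876, 0.5060, 0.5201, -0.0240)
v' = (-1.5520, -0.3420, -2.0720)
ω' = (1.2370, 0.5823, -1.2889)

gyro term ω×Iω = (0.0504, -0.0936, 0.0078)
angular accel α = (-1.5743, -0.4427, -2.2225)
new body rate ω' = (1.2370, 0.5823, -1.2889)
q⊗(0,ω) = (-0.9500000, 0.3192391, 1.0242642, -1.1985284)
q' = normalize(q + ½dt·q⊗(0,ω)) = (0.6876, 0.5060, 0.5201, -0.0240)
a = F/m = (-1.3000, 1.4500, -1.8000)
new position p' = (-0.9600, 2.2840, -0.1800)
v' = v + a·dt = (-1.5520, -0.3420, -2.0720)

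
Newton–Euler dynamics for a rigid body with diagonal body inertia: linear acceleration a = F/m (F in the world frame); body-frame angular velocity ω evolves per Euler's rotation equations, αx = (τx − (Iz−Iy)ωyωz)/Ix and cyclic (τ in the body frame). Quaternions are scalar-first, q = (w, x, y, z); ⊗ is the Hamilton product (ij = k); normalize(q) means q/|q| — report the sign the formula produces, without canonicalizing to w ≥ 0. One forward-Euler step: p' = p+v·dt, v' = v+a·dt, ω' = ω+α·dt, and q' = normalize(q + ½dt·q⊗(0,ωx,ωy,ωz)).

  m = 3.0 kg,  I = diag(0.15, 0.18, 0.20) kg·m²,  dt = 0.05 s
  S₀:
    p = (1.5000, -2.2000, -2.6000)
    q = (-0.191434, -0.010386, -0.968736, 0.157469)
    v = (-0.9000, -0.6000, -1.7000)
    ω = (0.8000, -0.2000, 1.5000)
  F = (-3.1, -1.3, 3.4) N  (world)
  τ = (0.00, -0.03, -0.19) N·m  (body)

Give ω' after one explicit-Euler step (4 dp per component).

ω×(Iω) gyroscopic = (-0.0060, -0.0600, -0.0048)
α = I⁻¹(τ − ω×Iω) = (0.0400, 0.1667, -0.9260)
new body rate ω' = (0.8020, -0.1917, 1.4537)

ω' = (0.8020, -0.1917, 1.4537)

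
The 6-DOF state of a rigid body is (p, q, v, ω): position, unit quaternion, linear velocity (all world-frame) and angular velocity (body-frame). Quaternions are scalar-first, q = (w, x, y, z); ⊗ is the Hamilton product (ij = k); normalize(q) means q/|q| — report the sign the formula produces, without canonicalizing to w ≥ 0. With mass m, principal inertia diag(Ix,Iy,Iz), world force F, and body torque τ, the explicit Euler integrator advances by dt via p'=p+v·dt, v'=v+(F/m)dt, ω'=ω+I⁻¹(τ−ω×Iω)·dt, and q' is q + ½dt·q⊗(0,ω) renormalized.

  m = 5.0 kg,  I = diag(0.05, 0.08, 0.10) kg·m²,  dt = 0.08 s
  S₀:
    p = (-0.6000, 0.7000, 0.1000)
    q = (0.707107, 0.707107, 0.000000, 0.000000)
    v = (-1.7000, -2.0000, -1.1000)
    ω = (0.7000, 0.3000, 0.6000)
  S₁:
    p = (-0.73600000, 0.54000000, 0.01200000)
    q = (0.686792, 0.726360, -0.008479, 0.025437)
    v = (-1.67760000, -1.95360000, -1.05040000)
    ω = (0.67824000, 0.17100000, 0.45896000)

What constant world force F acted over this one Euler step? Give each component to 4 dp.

F = (1.4000, 2.9000, 3.1000)

v₁ − v₀ = (0.02240000, 0.04640000, 0.04960000)
F = m·Δv/dt = (1.4000, 2.9000, 3.1000)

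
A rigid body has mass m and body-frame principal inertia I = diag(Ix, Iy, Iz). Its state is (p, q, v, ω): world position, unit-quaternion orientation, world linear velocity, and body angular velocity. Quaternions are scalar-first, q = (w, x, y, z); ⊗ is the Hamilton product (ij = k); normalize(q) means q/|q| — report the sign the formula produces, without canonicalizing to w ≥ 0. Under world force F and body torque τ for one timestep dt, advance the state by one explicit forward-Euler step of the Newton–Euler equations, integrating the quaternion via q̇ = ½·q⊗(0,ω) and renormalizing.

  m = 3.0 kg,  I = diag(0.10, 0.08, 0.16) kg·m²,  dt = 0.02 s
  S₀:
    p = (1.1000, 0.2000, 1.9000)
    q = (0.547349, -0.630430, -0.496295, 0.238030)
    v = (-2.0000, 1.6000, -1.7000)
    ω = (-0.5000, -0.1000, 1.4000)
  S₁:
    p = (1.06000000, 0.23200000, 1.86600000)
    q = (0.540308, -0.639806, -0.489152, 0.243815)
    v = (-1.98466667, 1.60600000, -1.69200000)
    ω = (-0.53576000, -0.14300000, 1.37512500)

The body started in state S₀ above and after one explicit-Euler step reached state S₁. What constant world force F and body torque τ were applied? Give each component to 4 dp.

rate change Δω = (-0.03576000, -0.04300000, -0.02487500)
precession coupling = (-0.0112, 0.0420, -0.0010)
I·α + gyro = (-0.1900, -0.1300, -0.2000)
Δv = v₁−v₀ = (0.01533333, 0.00600000, 0.00800000)
applied force F = (2.3000, 0.9000, 1.2000)

F = (2.3000, 0.9000, 1.2000)
τ = (-0.1900, -0.1300, -0.2000)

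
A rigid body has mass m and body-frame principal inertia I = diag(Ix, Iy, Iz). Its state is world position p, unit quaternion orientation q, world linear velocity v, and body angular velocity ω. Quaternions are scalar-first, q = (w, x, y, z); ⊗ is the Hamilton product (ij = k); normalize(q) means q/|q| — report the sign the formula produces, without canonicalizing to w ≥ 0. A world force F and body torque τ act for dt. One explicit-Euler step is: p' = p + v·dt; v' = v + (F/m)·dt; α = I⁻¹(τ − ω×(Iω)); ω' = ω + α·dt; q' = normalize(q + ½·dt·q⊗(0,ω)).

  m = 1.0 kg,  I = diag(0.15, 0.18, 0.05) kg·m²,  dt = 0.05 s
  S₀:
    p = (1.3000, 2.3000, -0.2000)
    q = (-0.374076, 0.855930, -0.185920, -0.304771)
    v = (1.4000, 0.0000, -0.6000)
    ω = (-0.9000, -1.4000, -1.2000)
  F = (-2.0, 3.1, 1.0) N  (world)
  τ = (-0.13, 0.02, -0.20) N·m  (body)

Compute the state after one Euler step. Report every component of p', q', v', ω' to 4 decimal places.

p' = (1.3700, 2.3000, -0.2300)
q' = (-0.3700, 0.8581, -0.1401, -0.3273)
v' = (1.3000, 0.1550, -0.5500)
ω' = (-0.8705, -1.4244, -1.4378)

ω×(Iω) gyroscopic = (-0.2184, 0.1080, 0.0378)
(τ − ω×Iω)/I = (0.5893, -0.4889, -4.7560)
new body rate ω' = (-0.8705, -1.4244, -1.4378)
2q̇ = q⊗(0,ω) = (0.1443238, 0.1330930, 1.8251163, -0.9167388)
q + ½dt·q⊗(0,ω), renormalized = (-0.3700, 0.8581, -0.1401, -0.3273)
p + v·dt = (1.3700, 2.3000, -0.2300)
v + (F/m)dt = (1.3000, 0.1550, -0.5500)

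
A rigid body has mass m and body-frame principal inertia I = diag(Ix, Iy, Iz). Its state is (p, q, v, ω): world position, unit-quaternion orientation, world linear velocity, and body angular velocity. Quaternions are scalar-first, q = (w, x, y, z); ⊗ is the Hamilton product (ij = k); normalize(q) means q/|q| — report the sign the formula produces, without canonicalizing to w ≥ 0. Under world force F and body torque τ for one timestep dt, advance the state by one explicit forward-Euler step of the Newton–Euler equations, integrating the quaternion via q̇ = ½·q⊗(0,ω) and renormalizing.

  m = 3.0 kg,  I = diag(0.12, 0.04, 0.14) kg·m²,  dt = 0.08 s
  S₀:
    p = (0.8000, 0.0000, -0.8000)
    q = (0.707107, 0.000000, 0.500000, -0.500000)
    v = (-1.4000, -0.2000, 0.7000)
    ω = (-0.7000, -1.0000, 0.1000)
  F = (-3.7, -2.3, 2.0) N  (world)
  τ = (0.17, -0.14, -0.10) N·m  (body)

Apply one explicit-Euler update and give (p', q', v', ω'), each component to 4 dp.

angular accel α = (1.5000, -3.5350, -0.3143)
ω + α·dt = (-0.5800, -1.2828, 0.0749)
Hamilton product q⊗(0,ω) = (0.5500000, -0.9449749, -0.3571070, 0.4207107)
updated quaternion q' = (0.7282, -0.0378, 0.4851, -0.4826)
p + v·dt = (0.6880, -0.0160, -0.7440)
v + (F/m)dt = (-1.4987, -0.2613, 0.7533)

p' = (0.6880, -0.0160, -0.7440)
q' = (0.7282, -0.0378, 0.4851, -0.4826)
v' = (-1.4987, -0.2613, 0.7533)
ω' = (-0.5800, -1.2828, 0.0749)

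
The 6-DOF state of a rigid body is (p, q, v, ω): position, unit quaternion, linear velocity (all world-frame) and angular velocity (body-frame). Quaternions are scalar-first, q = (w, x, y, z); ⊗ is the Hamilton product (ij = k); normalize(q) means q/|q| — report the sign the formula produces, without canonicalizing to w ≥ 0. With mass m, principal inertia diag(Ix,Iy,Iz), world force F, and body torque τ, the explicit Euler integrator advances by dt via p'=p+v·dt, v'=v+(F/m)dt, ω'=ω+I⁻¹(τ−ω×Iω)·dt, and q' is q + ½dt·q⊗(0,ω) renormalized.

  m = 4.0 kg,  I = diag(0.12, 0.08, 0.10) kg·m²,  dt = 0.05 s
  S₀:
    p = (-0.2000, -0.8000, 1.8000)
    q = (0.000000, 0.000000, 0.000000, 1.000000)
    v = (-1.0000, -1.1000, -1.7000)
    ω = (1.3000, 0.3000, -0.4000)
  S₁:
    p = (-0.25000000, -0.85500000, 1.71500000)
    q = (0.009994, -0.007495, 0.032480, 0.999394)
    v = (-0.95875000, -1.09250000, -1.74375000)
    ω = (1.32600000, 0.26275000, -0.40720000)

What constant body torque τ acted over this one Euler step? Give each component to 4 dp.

τ = (0.0600, -0.0700, -0.0300)

rate change Δω = (0.02600000, -0.03725000, -0.00720000)
applied torque τ = (0.0600, -0.0700, -0.0300)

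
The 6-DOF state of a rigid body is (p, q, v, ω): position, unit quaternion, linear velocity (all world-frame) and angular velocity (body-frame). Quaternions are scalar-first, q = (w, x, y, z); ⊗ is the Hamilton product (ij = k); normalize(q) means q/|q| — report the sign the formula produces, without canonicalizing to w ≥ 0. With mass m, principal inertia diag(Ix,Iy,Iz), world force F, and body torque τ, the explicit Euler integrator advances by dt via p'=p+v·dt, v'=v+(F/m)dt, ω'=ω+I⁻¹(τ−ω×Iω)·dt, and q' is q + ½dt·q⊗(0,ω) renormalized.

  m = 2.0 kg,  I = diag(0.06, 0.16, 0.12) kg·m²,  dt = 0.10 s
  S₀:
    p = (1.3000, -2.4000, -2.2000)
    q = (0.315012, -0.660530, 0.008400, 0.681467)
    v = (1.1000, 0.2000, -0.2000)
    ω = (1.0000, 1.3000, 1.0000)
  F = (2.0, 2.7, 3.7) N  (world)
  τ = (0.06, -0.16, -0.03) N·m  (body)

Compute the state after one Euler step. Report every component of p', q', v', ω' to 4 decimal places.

ω×(Iω) gyroscopic = (-0.0520, -0.0600, 0.1300)
angular accel α = (1.8667, -0.6250, -1.3333)
ω' = ω + α·dt = (1.1867, 1.2375, 0.8667)
Hamilton product q⊗(0,ω) = (-0.0318570, -0.5624951, 1.7515126, -0.5520770)
q + ½dt·q⊗(0,ω), renormalized = (0.3120, -0.6855, 0.0955, 0.6509)
a = F/m = (1.0000, 1.3500, 1.8500)
p + v·dt = (1.4100, -2.3800, -2.2200)
v + (F/m)dt = (1.2000, 0.3350, -0.0150)

p' = (1.4100, -2.3800, -2.2200)
q' = (0.3120, -0.6855, 0.0955, 0.6509)
v' = (1.2000, 0.3350, -0.0150)
ω' = (1.1867, 1.2375, 0.8667)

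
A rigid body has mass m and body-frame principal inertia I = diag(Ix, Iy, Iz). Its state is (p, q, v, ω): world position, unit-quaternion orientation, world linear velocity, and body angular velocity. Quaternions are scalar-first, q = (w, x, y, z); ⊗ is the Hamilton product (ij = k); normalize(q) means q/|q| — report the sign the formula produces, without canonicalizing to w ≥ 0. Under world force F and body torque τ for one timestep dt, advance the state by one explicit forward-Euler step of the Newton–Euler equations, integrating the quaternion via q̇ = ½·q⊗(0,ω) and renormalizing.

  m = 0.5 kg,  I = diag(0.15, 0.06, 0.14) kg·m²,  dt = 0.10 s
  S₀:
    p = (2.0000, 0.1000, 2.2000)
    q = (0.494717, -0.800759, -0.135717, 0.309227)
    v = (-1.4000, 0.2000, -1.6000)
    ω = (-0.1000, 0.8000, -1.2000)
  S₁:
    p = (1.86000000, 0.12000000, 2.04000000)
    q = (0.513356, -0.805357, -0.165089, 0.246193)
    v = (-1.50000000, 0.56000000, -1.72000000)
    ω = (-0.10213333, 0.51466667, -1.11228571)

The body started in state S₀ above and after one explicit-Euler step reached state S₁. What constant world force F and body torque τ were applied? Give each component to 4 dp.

ω₁ − ω₀ = (-0.00213333, -0.28533333, 0.08771429)
gyro term ω₀×Iω₀ = (-0.0768, 0.0012, 0.0072)
applied torque τ = (-0.0800, -0.1700, 0.1300)
Δv = v₁−v₀ = (-0.10000000, 0.36000000, -0.12000000)
F = m·Δv/dt = (-0.5000, 1.8000, -0.6000)

F = (-0.5000, 1.8000, -0.6000)
τ = (-0.0800, -0.1700, 0.1300)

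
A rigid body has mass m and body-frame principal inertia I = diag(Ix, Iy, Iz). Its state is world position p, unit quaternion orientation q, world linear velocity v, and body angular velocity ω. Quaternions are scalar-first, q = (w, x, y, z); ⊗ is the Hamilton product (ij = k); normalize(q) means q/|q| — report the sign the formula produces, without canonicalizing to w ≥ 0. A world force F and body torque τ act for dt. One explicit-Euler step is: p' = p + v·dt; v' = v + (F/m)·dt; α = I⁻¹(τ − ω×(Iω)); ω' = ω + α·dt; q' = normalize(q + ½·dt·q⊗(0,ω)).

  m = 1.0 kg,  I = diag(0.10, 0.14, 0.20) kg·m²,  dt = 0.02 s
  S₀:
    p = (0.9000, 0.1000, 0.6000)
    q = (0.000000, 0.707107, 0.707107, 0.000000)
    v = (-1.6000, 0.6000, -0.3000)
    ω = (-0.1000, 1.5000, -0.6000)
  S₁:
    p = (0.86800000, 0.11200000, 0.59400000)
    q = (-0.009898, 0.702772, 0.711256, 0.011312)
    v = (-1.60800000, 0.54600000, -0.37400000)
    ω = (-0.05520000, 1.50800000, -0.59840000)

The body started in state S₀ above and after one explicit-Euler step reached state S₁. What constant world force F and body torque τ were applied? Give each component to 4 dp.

F = (-0.4000, -2.7000, -3.7000)
τ = (0.1700, 0.0500, 0.0100)

velocity change Δv = (-0.00800000, -0.05400000, -0.07400000)
m·(v₁−v₀)/dt = (-0.4000, -2.7000, -3.7000)
ω₁ − ω₀ = (0.04480000, 0.00800000, 0.00160000)
τ = I·(Δω/dt) + ω₀×(Iω₀) = (0.1700, 0.0500, 0.0100)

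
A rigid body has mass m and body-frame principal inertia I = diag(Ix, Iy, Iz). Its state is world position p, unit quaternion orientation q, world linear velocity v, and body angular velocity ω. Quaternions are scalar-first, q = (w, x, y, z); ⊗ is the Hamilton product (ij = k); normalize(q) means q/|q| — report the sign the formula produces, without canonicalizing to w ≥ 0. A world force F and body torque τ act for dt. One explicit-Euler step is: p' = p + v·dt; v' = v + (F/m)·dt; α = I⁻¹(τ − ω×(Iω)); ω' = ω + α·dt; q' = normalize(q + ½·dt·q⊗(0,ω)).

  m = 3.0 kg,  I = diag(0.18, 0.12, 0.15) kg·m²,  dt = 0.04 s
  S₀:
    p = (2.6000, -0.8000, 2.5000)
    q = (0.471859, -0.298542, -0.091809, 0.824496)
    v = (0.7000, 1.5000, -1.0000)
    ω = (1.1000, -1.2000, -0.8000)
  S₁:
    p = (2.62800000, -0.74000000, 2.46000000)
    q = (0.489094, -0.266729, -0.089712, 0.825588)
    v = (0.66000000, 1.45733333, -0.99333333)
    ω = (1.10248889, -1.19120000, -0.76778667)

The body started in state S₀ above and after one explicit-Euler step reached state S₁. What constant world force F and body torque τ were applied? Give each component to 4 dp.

F = (-3.0000, -3.2000, 0.5000)
τ = (0.0400, 0.0000, 0.2000)

v₁ − v₀ = (-0.04000000, -0.04266667, 0.00666667)
m·(v₁−v₀)/dt = (-3.0000, -3.2000, 0.5000)
ω₁ − ω₀ = (0.00248889, 0.00880000, 0.03221333)
gyro term ω₀×Iω₀ = (0.0288, -0.0264, 0.0792)
τ = I·(Δω/dt) + ω₀×(Iω₀) = (0.0400, 0.0000, 0.2000)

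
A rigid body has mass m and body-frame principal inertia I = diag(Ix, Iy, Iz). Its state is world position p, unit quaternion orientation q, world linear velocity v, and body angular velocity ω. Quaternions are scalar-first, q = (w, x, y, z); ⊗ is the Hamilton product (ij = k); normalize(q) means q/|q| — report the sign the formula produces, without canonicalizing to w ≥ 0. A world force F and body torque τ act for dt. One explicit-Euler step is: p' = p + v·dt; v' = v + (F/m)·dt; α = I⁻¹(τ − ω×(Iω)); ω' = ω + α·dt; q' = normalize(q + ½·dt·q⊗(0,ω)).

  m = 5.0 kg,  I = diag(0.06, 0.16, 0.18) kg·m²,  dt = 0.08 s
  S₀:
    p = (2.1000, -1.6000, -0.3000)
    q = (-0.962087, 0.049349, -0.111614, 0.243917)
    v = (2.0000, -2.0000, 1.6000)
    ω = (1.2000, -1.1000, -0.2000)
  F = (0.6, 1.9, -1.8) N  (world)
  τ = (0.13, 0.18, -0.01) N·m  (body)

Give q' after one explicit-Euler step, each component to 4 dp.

q' = (-0.9653, 0.0148, -0.0571, 0.2543)

Hamilton product q⊗(0,ω) = (-0.1332108, -0.8638729, 1.3608659, 0.2720703)
q + ½dt·q⊗(0,ω), renormalized = (-0.9653, 0.0148, -0.0571, 0.2543)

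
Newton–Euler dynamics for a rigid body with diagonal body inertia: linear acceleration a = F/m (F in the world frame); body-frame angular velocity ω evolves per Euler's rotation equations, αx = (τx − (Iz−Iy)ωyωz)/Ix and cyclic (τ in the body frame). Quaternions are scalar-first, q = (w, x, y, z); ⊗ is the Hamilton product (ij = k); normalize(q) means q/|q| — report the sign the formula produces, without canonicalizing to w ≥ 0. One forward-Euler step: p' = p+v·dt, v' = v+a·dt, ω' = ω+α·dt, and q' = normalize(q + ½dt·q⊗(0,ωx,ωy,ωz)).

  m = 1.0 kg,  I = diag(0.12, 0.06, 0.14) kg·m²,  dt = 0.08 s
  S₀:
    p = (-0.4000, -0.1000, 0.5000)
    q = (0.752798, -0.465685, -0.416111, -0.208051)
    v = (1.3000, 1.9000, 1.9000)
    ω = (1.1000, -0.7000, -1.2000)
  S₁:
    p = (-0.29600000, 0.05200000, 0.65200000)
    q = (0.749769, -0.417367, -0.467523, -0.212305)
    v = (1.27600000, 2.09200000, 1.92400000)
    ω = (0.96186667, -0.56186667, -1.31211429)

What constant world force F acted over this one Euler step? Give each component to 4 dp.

F = (-0.3000, 2.4000, 0.3000)

velocity change Δv = (-0.02400000, 0.19200000, 0.02400000)
m·(v₁−v₀)/dt = (-0.3000, 2.4000, 0.3000)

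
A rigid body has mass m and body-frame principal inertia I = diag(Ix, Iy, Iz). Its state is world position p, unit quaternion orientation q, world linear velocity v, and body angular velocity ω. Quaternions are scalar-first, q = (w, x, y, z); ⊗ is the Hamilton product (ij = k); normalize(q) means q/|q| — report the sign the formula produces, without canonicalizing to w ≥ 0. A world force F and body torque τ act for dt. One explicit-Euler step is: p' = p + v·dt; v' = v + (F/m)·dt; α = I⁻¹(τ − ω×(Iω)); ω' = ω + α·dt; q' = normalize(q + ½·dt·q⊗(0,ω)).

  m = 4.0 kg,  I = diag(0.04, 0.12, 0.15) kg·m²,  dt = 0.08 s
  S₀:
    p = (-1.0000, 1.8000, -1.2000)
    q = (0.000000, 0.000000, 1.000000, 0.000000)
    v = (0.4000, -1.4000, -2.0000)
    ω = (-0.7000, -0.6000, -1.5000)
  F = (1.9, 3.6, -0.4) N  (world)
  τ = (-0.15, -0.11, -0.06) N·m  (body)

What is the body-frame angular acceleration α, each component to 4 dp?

ω×(Iω) gyroscopic = (0.0270, -0.1155, 0.0336)
(τ − ω×Iω)/I = (-4.4250, 0.0458, -0.6240)

α = (-4.4250, 0.0458, -0.6240)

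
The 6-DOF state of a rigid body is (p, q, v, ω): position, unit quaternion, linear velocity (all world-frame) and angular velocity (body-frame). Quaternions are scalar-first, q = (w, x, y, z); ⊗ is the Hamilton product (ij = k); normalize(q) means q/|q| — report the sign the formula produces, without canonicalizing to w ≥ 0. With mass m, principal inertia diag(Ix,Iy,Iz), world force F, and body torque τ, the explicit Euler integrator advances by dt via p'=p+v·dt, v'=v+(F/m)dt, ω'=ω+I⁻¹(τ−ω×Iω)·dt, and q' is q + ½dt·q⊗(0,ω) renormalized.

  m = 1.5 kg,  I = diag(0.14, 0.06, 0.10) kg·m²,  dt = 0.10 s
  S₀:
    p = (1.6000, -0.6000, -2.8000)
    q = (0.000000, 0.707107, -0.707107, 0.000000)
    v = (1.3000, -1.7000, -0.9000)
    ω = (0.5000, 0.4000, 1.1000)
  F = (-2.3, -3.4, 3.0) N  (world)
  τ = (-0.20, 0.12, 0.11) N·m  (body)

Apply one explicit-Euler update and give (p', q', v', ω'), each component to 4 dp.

p' = (1.7300, -0.7700, -2.8900)
q' = (-0.0035, 0.6669, -0.7445, 0.0318)
v' = (1.1467, -1.9267, -0.7000)
ω' = (0.3446, 0.5633, 1.2260)

a = (-1.5333, -2.2667, 2.0000)
p + v·dt = (1.7300, -0.7700, -2.8900)
v + (F/m)dt = (1.1467, -1.9267, -0.7000)
ω×(Iω) gyroscopic = (0.0176, 0.0220, -0.0160)
(τ − ω×Iω)/I = (-1.5543, 1.6333, 1.2600)
ω + α·dt = (0.3446, 0.5633, 1.2260)
Hamilton product q⊗(0,ω) = (-0.0707107, -0.7778177, -0.7778177, 0.6363963)
q + ½dt·q⊗(0,ω), renormalized = (-0.0035, 0.6669, -0.7445, 0.0318)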